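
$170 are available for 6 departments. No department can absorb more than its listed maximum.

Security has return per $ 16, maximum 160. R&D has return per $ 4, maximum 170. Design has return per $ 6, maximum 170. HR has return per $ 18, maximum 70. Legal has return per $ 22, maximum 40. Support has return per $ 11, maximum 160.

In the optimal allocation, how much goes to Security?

60

Rank by return per $: Legal 22 > HR 18 > Security 16 > Support 11 > Design 6 > R&D 4.
Give Legal 40 to hit its cap of 40 → 130 left.
HR: +70 to 70 (cap) → 60 left.
Security has room for 160 but only 60 remain, so it gets 60.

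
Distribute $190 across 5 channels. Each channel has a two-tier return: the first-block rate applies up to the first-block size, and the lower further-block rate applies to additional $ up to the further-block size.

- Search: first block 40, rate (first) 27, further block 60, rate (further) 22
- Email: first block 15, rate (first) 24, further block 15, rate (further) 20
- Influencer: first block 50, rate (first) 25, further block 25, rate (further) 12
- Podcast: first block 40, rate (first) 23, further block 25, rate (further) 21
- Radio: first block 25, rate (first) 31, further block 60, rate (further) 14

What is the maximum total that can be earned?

4825

Treat each block as its own option and order by rate: Radio/T1 31 > Search/T1 27 > Influencer/T1 25 > Email/T1 24 > Podcast/T1 23 > Search/T2 22 > Podcast/T2 21 > Email/T2 20 > Radio/T2 14 > Influencer/T2 12.
Radio T1 at 31: fill all 25 ; 165 left.
Search/T1 (27): +40 ; 125 left.
Influencer/T1 (25): +50 ; 75 left.
Fill Email T1 block (15 at 24) ; 60 left.
Podcast T1 at 23: fill all 40 ; 20 left.
Search T2 at 22: only 20 left, fill 20.
Total = 31×25 + 27×40 + 25×50 + 24×15 + 23×40 + 22×20 = 4825.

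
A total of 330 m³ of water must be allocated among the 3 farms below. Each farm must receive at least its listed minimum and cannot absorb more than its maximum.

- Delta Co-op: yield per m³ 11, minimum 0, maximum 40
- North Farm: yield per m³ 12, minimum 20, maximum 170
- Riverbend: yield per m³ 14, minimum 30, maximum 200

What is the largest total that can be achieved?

Meeting every minimum uses 0+20+30 = 50 m³, leaving 280.
Order the farms by yield per m³: Riverbend 14 > North Farm 12 > Delta Co-op 11.
Give Riverbend 170 more to hit its cap of 200 ; 110 left.
North Farm has room for 150 more but only 110 remain, so it gets 130.
Total = 12×130 + 14×200 = 4360.

4360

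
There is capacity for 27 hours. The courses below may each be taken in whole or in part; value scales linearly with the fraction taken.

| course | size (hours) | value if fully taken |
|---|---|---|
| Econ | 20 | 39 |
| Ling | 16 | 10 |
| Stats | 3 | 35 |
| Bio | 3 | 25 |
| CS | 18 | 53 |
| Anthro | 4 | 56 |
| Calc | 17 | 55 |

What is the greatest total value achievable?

171

Sort by value density: Anthro 56/4≈14, Stats 35/3≈11.7, Bio 25/3≈8.33, Calc 55/17≈3.24, CS 53/18≈2.94, Econ 39/20≈1.95, Ling 10/16≈0.625.
Take all of Anthro (4 hours, value 56) ; 23 hours left.
Take all of Stats (3 hours, value 35) ; 20 hours left.
All 3 hours of Bio fit (value 25) ; 17 remain.
Take all of Calc (17 hours, value 55) ; 0 hours left.
Total value = 171.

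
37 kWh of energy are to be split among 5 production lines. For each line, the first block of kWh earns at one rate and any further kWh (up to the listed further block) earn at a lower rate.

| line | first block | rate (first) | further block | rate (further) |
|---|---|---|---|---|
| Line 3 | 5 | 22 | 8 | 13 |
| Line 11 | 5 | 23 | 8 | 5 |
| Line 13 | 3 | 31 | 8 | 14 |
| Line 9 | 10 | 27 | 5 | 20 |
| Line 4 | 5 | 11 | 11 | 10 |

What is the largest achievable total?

813

Treat each block as its own option and order by rate: Line 13/tier1 31 > Line 9/tier1 27 > Line 11/tier1 23 > Line 3/tier1 22 > Line 9/tier2 20 > Line 13/tier2 14 > Line 3/tier2 13 > Line 4/tier1 11 > Line 4/tier2 10 > Line 11/tier2 5.
Fill Line 13 tier1 block (3 at 31) — 34 left.
Line 9 tier1 at 27: fill all 10 — 24 left.
Line 11 tier1 at 23: fill all 5 — 19 left.
Fill Line 3 tier1 block (5 at 22) — 14 left.
Line 9 tier2 at 20: fill all 5 — 9 left.
Line 13 tier2 at 14: fill all 8 — 1 left.
1 remain; put them into Line 3 tier2 at 13.
Total = 31×3 + 27×10 + 23×5 + 22×5 + 20×5 + 14×8 + 13×1 = 813.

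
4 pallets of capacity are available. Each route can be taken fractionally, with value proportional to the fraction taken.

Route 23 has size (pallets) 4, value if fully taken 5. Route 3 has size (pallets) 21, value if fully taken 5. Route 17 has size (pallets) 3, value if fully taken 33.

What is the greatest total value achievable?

Best value per unit of size first: Route 17 33/3≈11, Route 23 5/4≈1.25, Route 3 5/21≈0.238.
Take all of Route 17 (3 pallets, value 33) — 1 pallets left.
Only 1 pallets remain; take 1/4 of Route 23 for value 5×1/4 = 1.25.
Total value = 34.25.

34.25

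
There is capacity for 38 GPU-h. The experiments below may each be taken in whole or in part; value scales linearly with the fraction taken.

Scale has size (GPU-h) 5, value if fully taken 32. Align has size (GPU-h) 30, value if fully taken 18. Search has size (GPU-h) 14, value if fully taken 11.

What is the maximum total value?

Rank by value-to-size ratio: Scale 32/5≈6.4, Search 11/14≈0.786, Align 18/30≈0.6.
All 5 GPU-h of Scale fit (value 32) — 33 remain.
All 14 GPU-h of Search fit (value 11) — 19 remain.
19 GPU-h left: a 19/30 share of Align gives 18×19/30 = 11.4.
Total value = 54.4.

54.4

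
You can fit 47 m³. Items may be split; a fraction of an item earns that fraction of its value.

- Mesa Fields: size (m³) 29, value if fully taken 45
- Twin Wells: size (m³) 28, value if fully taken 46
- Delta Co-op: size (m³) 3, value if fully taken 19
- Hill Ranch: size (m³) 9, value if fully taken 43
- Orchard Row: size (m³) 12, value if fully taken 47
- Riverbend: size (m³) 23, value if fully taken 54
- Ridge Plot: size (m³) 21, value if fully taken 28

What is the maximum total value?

Rank by value-to-size ratio: Delta Co-op 19/3≈6.33, Hill Ranch 43/9≈4.78, Orchard Row 47/12≈3.92, Riverbend 54/23≈2.35, Twin Wells 46/28≈1.64, Mesa Fields 45/29≈1.55, Ridge Plot 28/21≈1.33.
All 3 m³ of Delta Co-op fit (value 19) ; 44 remain.
Hill Ranch: take in full, 9 m³ for value 43 ; 35 left.
Take all of Orchard Row (12 m³, value 47) ; 23 m³ left.
All 23 m³ of Riverbend fit (value 54) ; 0 remain.
Total value = 163.

163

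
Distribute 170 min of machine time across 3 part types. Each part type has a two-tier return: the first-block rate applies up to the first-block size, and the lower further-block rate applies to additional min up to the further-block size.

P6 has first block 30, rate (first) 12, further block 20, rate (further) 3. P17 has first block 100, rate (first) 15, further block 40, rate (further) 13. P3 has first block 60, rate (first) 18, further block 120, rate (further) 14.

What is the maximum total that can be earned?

2720

Order all 6 blocks by rate: P3/T1 18 > P17/T1 15 > P3/T2 14 > P17/T2 13 > P6/T1 12 > P6/T2 3.
P3 T1 at 18: fill all 60 ; 110 left.
P17/T1 (15): +100 ; 10 left.
10 remain; put them into P3 T2 at 14.
Total = 18×60 + 15×100 + 14×10 = 2720.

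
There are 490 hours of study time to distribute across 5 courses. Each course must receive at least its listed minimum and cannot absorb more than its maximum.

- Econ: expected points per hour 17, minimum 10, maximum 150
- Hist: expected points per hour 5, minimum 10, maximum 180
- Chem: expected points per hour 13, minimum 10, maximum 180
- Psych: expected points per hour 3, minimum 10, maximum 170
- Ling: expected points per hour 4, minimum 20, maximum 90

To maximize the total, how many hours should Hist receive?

130

Meeting every minimum uses 10+10+10+10+20 = 60 hours, leaving 430.
Order the courses by expected points per hour: Econ 17 > Chem 13 > Hist 5 > Ling 4 > Psych 3.
Give Econ 140 more to hit its cap of 150 ; 290 left.
Chem takes 170 more to reach its cap of 180 ; 120 left.
Hist has room for 170 more but only 120 remain, so it gets 130.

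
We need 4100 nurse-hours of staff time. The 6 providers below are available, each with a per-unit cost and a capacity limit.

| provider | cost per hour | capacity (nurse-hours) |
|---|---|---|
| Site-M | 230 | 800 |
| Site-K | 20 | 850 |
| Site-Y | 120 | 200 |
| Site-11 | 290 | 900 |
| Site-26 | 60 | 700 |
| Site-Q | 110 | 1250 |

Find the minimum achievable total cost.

491500

Use providers in increasing cost order.
Take 850 from Site-K at 20 — need 3250 more.
Site-26 at 60: take all 700 nurse-hours — 2550 still needed.
Site-Q (110): use full 1250 — 1300 nurse-hours to go.
Take 200 from Site-Y at 120 — need 1100 more.
Site-M at 230: take all 800 nurse-hours — 300 still needed.
Take 300 from Site-11 at 290 to finish.
Cost = 850×20 + 700×60 + 1250×110 + 200×120 + 800×230 + 300×290 = 491500.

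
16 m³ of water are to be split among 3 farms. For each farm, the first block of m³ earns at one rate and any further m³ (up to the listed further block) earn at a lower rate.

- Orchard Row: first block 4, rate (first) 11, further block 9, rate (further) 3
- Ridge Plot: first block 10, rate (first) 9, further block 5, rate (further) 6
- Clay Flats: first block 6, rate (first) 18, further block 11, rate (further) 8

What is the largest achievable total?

Rank every tier by rate: Clay Flats/tier1 18 > Orchard Row/tier1 11 > Ridge Plot/tier1 9 > Clay Flats/tier2 8 > Ridge Plot/tier2 6 > Orchard Row/tier2 3.
Clay Flats/tier1 (18): +6 → 10 left.
Fill Orchard Row tier1 block (4 at 11) → 6 left.
6 remain; put them into Ridge Plot tier1 at 9.
Total = 18×6 + 11×4 + 9×6 = 206.

206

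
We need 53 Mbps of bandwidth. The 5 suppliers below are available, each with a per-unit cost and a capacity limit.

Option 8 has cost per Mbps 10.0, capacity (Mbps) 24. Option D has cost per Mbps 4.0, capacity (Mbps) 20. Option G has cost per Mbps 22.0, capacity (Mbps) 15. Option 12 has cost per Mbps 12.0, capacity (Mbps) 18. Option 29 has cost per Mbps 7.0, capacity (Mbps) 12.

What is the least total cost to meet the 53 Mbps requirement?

Cheapest first:
Take 20 from Option D at 4.0 ; need 33 more.
Option 29 at 7.0: take all 12 Mbps ; 21 still needed.
Option 8 (10.0): take the remaining 21 ; done.
Option 12, Option G: unused.
Cost = 20×4.0 + 12×7.0 + 21×10.0 = 374.

374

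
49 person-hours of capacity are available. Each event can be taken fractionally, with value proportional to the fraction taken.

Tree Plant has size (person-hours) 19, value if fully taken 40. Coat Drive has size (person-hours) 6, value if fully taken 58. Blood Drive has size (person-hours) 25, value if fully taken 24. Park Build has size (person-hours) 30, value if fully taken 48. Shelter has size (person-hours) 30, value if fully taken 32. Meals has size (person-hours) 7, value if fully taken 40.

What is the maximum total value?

165.2

Sort by value density: Coat Drive 58/6≈9.67, Meals 40/7≈5.71, Tree Plant 40/19≈2.11, Park Build 48/30≈1.6, Shelter 32/30≈1.07, Blood Drive 24/25≈0.96.
All 6 person-hours of Coat Drive fit (value 58) — 43 remain.
Take all of Meals (7 person-hours, value 40) — 36 person-hours left.
Take all of Tree Plant (19 person-hours, value 40) — 17 person-hours left.
Only 17 person-hours remain; take 17/30 of Park Build for value 48×17/30 = 27.2.
Total value = 165.2.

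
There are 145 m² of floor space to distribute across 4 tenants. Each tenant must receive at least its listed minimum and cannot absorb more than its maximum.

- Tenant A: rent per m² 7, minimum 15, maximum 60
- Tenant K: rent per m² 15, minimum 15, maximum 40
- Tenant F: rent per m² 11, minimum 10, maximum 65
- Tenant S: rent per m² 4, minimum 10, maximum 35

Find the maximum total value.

1565

Meeting every minimum uses 15+15+10+10 = 50 m², leaving 95.
Rank by rent per m²: Tenant K 15 > Tenant F 11 > Tenant A 7 > Tenant S 4.
Tenant K: +25 to 40 (cap) — 70 left.
Tenant F: +55 to 65 (cap) — 15 left.
Tenant A has room for 45 more but only 15 remain, so it gets 30.
Total = 7×30 + 15×40 + 11×65 + 4×10 = 1565.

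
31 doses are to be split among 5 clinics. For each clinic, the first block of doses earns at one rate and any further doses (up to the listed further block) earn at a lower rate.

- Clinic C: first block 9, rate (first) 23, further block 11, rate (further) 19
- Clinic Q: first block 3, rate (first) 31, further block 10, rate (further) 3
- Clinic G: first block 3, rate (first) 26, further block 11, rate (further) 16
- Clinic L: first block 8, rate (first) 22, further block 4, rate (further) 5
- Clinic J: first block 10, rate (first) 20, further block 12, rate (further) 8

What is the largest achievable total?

Treat each block as its own option and order by rate: Clinic Q/T1 31 > Clinic G/T1 26 > Clinic C/T1 23 > Clinic L/T1 22 > Clinic J/T1 20 > Clinic C/T2 19 > Clinic G/T2 16 > Clinic J/T2 8 > Clinic L/T2 5 > Clinic Q/T2 3.
Fill Clinic Q T1 block (3 at 31) — 28 left.
Clinic G T1 at 26: fill all 3 — 25 left.
Clinic C/T1 (23): +9 — 16 left.
Fill Clinic L T1 block (8 at 22) — 8 left.
Clinic J/T1: +8 of 10 at 20; pool empty.
Total = 31×3 + 26×3 + 23×9 + 22×8 + 20×8 = 714.

714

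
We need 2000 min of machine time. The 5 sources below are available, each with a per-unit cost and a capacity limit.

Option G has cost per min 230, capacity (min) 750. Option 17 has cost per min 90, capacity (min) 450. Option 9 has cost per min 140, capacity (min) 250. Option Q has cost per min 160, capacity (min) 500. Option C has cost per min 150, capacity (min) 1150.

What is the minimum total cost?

Use sources in increasing cost order.
Option 17 at 90: take all 450 min ; 1550 still needed.
Option 9 at 140: take all 250 min ; 1300 still needed.
Option C at 150: take all 1150 min ; 150 still needed.
Option Q (160): take the remaining 150 ; done.
Option G: unused.
Cost = 450×90 + 250×140 + 1150×150 + 150×160 = 272000.

272000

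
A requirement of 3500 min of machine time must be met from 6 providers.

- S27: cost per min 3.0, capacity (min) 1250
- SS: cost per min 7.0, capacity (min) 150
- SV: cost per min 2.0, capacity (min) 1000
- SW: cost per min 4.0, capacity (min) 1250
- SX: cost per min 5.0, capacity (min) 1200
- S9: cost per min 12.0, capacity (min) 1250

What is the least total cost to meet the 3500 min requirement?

Fill from the cheapest provider first.
SV (2.0): use full 1000 ; 2500 min to go.
S27 (3.0): use full 1250 ; 1250 min to go.
SW (4.0): use full 1250 ; 0 min to go.
SX, SS, S9: unused.
Cost = 1000×2.0 + 1250×3.0 + 1250×4.0 = 10750.

10750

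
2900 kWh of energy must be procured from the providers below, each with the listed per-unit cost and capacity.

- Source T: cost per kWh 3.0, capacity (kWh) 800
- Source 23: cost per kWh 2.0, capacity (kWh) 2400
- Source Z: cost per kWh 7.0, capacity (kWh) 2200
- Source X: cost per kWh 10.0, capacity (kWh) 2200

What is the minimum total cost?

Use providers in increasing cost order.
Source 23 at 2.0: take all 2400 kWh — 500 still needed.
Take 500 from Source T at 3.0 to finish.
Source Z, Source X: unused.
Cost = 2400×2.0 + 500×3.0 = 6300.

6300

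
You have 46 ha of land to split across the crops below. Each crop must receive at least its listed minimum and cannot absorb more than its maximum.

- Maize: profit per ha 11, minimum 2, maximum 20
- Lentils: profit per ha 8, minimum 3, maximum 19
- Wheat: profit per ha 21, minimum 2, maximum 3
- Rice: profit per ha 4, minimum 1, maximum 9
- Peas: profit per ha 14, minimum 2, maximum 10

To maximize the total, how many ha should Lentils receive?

12

Meeting every minimum uses 2+3+2+1+2 = 10 ha, leaving 36.
Rank by profit per ha: Wheat 21 > Peas 14 > Maize 11 > Lentils 8 > Rice 4.
Wheat: +1 to 3 (cap) ; 35 left.
Peas: +8 to 10 (cap) ; 27 left.
Maize takes 18 more to reach its cap of 20 ; 9 left.
Only 9 left; Lentils takes them to reach 12.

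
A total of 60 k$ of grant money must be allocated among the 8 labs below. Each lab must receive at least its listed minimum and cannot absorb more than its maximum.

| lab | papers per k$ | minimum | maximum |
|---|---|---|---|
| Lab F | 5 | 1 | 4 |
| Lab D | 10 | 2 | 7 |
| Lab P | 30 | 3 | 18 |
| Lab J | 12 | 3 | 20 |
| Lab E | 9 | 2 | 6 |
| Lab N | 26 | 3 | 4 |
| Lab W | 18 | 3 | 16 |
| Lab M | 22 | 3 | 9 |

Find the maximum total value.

1269

Meeting every minimum uses 1+2+3+3+2+3+3+3 = 20 k$, leaving 40.
Highest papers per k$ first: Lab P 30 > Lab N 26 > Lab M 22 > Lab W 18 > Lab J 12 > Lab D 10 > Lab E 9 > Lab F 5.
Lab P: +15 to 18 (cap) — 25 left.
Lab N takes 1 more to reach its cap of 4 — 24 left.
Lab M: +6 to 9 (cap) — 18 left.
Give Lab W 13 more to hit its cap of 16 — 5 left.
Only 5 left; Lab J takes them to reach 8.
Total = 5×1 + 10×2 + 30×18 + 12×8 + 9×2 + 26×4 + 18×16 + 22×9 = 1269.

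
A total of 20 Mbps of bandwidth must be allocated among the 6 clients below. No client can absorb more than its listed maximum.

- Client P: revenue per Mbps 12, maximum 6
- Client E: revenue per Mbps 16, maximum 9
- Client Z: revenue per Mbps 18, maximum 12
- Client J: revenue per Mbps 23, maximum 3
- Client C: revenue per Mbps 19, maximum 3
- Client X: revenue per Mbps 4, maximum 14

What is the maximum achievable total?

374

Highest revenue per Mbps first: Client J 23 > Client C 19 > Client Z 18 > Client E 16 > Client P 12 > Client X 4.
Client J takes 3 to reach its cap of 3 ; 17 left.
Client C: +3 to 3 (cap) ; 14 left.
Give Client Z 12 to hit its cap of 12 ; 2 left.
Client E: +2 (room for 9) → 2. Pool exhausted.
Total = 16×2 + 18×12 + 23×3 + 19×3 = 374.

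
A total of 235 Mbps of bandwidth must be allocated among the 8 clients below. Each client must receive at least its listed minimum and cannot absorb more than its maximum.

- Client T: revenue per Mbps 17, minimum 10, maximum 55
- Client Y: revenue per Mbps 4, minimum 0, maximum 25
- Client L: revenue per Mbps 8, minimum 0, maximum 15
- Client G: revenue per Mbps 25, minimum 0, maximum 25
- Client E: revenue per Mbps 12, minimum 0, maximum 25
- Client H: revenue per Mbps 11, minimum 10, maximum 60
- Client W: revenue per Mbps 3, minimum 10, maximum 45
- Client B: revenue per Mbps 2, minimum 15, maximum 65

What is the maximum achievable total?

2815

Meeting every minimum uses 10+0+0+0+0+10+10+15 = 45 Mbps, leaving 190.
Order the clients by revenue per Mbps: Client G 25 > Client T 17 > Client E 12 > Client H 11 > Client L 8 > Client Y 4 > Client W 3 > Client B 2.
Client G takes 25 more to reach its cap of 25 → 165 left.
Client T: +45 to 55 (cap) → 120 left.
Client E: +25 to 25 (cap) → 95 left.
Client H: +50 to 60 (cap) → 45 left.
Client L: +15 to 15 (cap) → 30 left.
Client Y: +25 to 25 (cap) → 5 left.
Only 5 left; Client W takes them to reach 15.
Total = 17×55 + 4×25 + 8×15 + 25×25 + 12×25 + 11×60 + 3×15 + 2×15 = 2815.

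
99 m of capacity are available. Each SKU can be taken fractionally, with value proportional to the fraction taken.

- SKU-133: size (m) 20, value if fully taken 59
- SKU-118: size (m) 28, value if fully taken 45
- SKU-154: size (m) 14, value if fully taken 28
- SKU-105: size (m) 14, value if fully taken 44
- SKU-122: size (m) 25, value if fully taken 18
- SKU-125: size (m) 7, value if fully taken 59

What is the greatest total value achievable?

246.52

Best value per unit of size first: SKU-125 59/7≈8.43, SKU-105 44/14≈3.14, SKU-133 59/20≈2.95, SKU-154 28/14≈2, SKU-118 45/28≈1.61, SKU-122 18/25≈0.72.
All 7 m of SKU-125 fit (value 59) ; 92 remain.
All 14 m of SKU-105 fit (value 44) ; 78 remain.
All 20 m of SKU-133 fit (value 59) ; 58 remain.
Take all of SKU-154 (14 m, value 28) ; 44 m left.
Take all of SKU-118 (28 m, value 45) ; 16 m left.
16 m left: a 16/25 share of SKU-122 gives 18×16/25 = 11.52.
Total value = 246.52.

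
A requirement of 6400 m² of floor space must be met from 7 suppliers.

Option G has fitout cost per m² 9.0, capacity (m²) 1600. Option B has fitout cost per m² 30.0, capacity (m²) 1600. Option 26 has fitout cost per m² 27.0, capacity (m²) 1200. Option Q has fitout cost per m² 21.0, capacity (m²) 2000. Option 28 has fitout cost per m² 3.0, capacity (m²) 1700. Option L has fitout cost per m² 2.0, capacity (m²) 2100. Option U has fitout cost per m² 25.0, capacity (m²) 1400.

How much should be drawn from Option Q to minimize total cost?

Cheapest first:
Option L (2.0): use full 2100 — 4300 m² to go.
Take 1700 from Option 28 at 3.0 — need 2600 more.
Option G (9.0): use full 1600 — 1000 m² to go.
Option Q at 21.0: take 1000 of its 2000 — requirement met.
Option U, Option 26, Option B: unused.

1000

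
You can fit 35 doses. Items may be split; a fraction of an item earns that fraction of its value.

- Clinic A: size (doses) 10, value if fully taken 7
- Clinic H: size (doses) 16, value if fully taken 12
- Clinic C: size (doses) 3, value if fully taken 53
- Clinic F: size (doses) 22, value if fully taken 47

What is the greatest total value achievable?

107.5

Best value per unit of size first: Clinic C 53/3≈17.7, Clinic F 47/22≈2.14, Clinic H 12/16≈0.75, Clinic A 7/10≈0.7.
All 3 doses of Clinic C fit (value 53) ; 32 remain.
Take all of Clinic F (22 doses, value 47) ; 10 doses left.
Fill the last 10 doses with part of Clinic H: 10/16 of it earns 7.5.
Total value = 107.5.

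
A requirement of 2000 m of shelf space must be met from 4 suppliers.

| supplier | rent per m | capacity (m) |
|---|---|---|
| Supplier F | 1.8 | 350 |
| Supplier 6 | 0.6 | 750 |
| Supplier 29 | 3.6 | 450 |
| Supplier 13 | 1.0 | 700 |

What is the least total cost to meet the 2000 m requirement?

Fill from the cheapest supplier first.
Supplier 6 (0.6): use full 750 → 1250 m to go.
Supplier 13 (1.0): use full 700 → 550 m to go.
Supplier F at 1.8: take all 350 m → 200 still needed.
Supplier 29 (3.6): take the remaining 200 → done.
Cost = 750×0.6 + 700×1.0 + 350×1.8 + 200×3.6 = 2500.

2500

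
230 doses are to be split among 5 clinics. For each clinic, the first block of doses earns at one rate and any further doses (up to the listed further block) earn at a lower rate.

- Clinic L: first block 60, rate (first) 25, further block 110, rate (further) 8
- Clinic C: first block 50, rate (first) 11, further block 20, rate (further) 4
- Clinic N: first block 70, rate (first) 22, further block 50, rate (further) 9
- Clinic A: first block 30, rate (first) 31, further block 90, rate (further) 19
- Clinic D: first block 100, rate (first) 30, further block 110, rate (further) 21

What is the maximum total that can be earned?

Order all 10 blocks by rate: Clinic A/tier1 31 > Clinic D/tier1 30 > Clinic L/tier1 25 > Clinic N/tier1 22 > Clinic D/tier2 21 > Clinic A/tier2 19 > Clinic C/tier1 11 > Clinic N/tier2 9 > Clinic L/tier2 8 > Clinic C/tier2 4.
Clinic A tier1 at 31: fill all 30 — 200 left.
Clinic D tier1 at 30: fill all 100 — 100 left.
Fill Clinic L tier1 block (60 at 25) — 40 left.
Clinic N/tier1: +40 of 70 at 22; pool empty.
Total = 31×30 + 30×100 + 25×60 + 22×40 = 6310.

6310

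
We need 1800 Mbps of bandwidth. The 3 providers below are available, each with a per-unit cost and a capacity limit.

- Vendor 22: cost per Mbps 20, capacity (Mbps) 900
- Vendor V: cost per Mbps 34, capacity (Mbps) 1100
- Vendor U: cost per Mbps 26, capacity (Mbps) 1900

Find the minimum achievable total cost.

Use providers in increasing cost order.
Vendor 22 at 20: take all 900 Mbps — 900 still needed.
Take 900 from Vendor U at 26 to finish.
Vendor V: unused.
Cost = 900×20 + 900×26 = 41400.

41400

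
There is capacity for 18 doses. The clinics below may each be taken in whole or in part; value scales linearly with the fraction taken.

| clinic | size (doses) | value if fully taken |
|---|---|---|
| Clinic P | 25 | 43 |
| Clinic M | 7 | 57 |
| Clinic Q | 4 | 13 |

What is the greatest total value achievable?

Sort by value density: Clinic M 57/7≈8.14, Clinic Q 13/4≈3.25, Clinic P 43/25≈1.72.
Clinic M: take in full, 7 doses for value 57 ; 11 left.
Take all of Clinic Q (4 doses, value 13) ; 7 doses left.
Fill the last 7 doses with part of Clinic P: 7/25 of it earns 12.04.
Total value = 82.04.

82.04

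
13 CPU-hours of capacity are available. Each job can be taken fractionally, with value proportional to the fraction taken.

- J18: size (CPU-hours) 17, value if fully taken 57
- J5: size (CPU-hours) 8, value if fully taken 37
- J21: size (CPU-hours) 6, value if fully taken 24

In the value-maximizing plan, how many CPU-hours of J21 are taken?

Rank by value-to-size ratio: J5 37/8≈4.62, J21 24/6≈4, J18 57/17≈3.35.
All 8 CPU-hours of J5 fit (value 37) — 5 remain.
Fill the last 5 CPU-hours with part of J21: 5/6 of it earns 20.

5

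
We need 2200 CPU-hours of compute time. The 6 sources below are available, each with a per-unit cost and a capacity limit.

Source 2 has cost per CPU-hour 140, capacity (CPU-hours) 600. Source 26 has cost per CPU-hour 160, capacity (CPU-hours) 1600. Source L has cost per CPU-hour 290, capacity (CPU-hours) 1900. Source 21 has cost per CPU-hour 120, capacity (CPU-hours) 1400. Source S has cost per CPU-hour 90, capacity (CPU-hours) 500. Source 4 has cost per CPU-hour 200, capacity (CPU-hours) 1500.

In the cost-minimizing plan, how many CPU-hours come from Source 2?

300

Use sources in increasing cost order.
Source S at 90: take all 500 CPU-hours → 1700 still needed.
Source 21 at 120: take all 1400 CPU-hours → 300 still needed.
Take 300 from Source 2 at 140 to finish.
Source 26, Source 4, Source L: unused.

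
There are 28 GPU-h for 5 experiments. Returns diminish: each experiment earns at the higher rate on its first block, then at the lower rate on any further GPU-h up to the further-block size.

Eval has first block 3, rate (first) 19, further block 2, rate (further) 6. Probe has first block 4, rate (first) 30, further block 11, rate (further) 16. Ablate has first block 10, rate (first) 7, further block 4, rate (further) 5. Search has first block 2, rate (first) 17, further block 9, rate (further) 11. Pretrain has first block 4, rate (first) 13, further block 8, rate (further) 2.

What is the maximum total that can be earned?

Order all 10 blocks by rate: Probe/first 30 > Eval/first 19 > Search/first 17 > Probe/second 16 > Pretrain/first 13 > Search/second 11 > Ablate/first 7 > Eval/second 6 > Ablate/second 5 > Pretrain/second 2.
Probe first at 30: fill all 4 — 24 left.
Eval/first (19): +3 — 21 left.
Fill Search first block (2 at 17) — 19 left.
Probe second at 16: fill all 11 — 8 left.
Fill Pretrain first block (4 at 13) — 4 left.
4 remain; put them into Search second at 11.
Total = 30×4 + 19×3 + 17×2 + 16×11 + 13×4 + 11×4 = 483.

483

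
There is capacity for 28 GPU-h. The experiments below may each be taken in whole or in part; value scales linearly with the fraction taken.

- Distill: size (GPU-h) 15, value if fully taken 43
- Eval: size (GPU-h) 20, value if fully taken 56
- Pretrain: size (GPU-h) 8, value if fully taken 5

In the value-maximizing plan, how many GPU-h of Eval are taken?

13

Best value per unit of size first: Distill 43/15≈2.87, Eval 56/20≈2.8, Pretrain 5/8≈0.625.
All 15 GPU-h of Distill fit (value 43) ; 13 remain.
13 GPU-h left: a 13/20 share of Eval gives 56×13/20 = 36.4.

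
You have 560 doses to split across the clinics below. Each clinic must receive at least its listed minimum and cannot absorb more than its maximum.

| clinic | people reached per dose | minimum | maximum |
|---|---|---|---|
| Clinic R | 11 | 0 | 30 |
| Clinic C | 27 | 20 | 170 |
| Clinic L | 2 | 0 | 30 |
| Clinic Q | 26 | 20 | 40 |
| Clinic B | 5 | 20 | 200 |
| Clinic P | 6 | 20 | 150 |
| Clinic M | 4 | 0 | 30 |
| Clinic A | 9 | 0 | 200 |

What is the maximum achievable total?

8460

Meeting every minimum uses 0+20+0+20+20+20+0+0 = 80 doses, leaving 480.
Rank by people reached per dose: Clinic C 27 > Clinic Q 26 > Clinic R 11 > Clinic A 9 > Clinic P 6 > Clinic B 5 > Clinic M 4 > Clinic L 2.
Clinic C takes 150 more to reach its cap of 170 → 330 left.
Give Clinic Q 20 more to hit its cap of 40 → 310 left.
Clinic R: +30 to 30 (cap) → 280 left.
Give Clinic A 200 more to hit its cap of 200 → 80 left.
Clinic P: +80 (room for 130) → 100. Pool exhausted.
Total = 11×30 + 27×170 + 26×40 + 5×20 + 6×100 + 9×200 = 8460.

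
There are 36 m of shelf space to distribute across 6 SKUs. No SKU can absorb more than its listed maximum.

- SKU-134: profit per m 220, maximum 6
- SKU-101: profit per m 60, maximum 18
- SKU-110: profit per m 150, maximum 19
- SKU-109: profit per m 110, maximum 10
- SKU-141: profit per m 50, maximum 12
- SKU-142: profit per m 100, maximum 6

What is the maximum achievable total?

5370

Highest profit per m first: SKU-134 220 > SKU-110 150 > SKU-109 110 > SKU-142 100 > SKU-101 60 > SKU-141 50.
Give SKU-134 6 to hit its cap of 6 → 30 left.
Give SKU-110 19 to hit its cap of 19 → 11 left.
Give SKU-109 10 to hit its cap of 10 → 1 left.
Only 1 left; SKU-142 takes them to reach 1.
Total = 220×6 + 150×19 + 110×10 + 100×1 = 5370.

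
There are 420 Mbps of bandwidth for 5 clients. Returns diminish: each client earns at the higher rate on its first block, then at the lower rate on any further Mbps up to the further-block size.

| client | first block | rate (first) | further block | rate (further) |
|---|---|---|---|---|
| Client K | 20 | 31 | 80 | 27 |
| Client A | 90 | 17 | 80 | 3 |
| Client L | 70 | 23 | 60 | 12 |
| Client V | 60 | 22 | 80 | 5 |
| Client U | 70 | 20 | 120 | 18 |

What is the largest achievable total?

Rank every tier by rate: Client K/T1 31 > Client K/T2 27 > Client L/T1 23 > Client V/T1 22 > Client U/T1 20 > Client U/T2 18 > Client A/T1 17 > Client L/T2 12 > Client V/T2 5 > Client A/T2 3.
Client K/T1 (31): +20 — 400 left.
Client K T2 at 27: fill all 80 — 320 left.
Client L/T1 (23): +70 — 250 left.
Client V T1 at 22: fill all 60 — 190 left.
Client U/T1 (20): +70 — 120 left.
Client U/T2 (18): +120 — 0 left.
Total = 31×20 + 27×80 + 23×70 + 22×60 + 20×70 + 18×120 = 9270.

9270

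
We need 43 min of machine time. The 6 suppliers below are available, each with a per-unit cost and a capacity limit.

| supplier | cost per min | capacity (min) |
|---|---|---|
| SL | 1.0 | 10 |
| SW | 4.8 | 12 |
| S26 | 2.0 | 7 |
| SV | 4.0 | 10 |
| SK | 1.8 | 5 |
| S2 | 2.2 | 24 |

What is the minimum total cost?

Fill from the cheapest supplier first.
SL (1.0): use full 10 → 33 min to go.
SK (1.8): use full 5 → 28 min to go.
S26 at 2.0: take all 7 min → 21 still needed.
Take 21 from S2 at 2.2 to finish.
SV, SW: unused.
Cost = 10×1.0 + 5×1.8 + 7×2.0 + 21×2.2 = 79.2.

79.2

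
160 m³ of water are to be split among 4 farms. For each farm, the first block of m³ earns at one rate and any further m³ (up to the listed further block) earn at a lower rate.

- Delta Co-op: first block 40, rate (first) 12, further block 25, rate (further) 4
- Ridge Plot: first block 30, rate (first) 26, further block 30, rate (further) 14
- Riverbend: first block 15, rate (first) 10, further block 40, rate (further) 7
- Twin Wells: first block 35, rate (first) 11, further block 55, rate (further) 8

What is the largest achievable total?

2295

Treat each block as its own option and order by rate: Ridge Plot/tier1 26 > Ridge Plot/tier2 14 > Delta Co-op/tier1 12 > Twin Wells/tier1 11 > Riverbend/tier1 10 > Twin Wells/tier2 8 > Riverbend/tier2 7 > Delta Co-op/tier2 4.
Ridge Plot/tier1 (26): +30 — 130 left.
Ridge Plot/tier2 (14): +30 — 100 left.
Fill Delta Co-op tier1 block (40 at 12) — 60 left.
Twin Wells tier1 at 11: fill all 35 — 25 left.
Riverbend/tier1 (10): +15 — 10 left.
Twin Wells/tier2: +10 of 55 at 8; pool empty.
Total = 26×30 + 14×30 + 12×40 + 11×35 + 10×15 + 8×10 = 2295.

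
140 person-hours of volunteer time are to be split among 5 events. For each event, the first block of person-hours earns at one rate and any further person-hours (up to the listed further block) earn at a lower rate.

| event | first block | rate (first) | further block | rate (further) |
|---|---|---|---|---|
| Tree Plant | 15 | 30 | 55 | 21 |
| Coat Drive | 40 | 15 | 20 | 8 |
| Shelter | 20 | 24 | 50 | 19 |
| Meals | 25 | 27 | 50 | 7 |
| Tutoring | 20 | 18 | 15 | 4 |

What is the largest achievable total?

3235

Rank every tier by rate: Tree Plant/T1 30 > Meals/T1 27 > Shelter/T1 24 > Tree Plant/T2 21 > Shelter/T2 19 > Tutoring/T1 18 > Coat Drive/T1 15 > Coat Drive/T2 8 > Meals/T2 7 > Tutoring/T2 4.
Tree Plant/T1 (30): +15 → 125 left.
Meals/T1 (27): +25 → 100 left.
Fill Shelter T1 block (20 at 24) → 80 left.
Tree Plant T2 at 21: fill all 55 → 25 left.
Shelter/T2: +25 of 50 at 19; pool empty.
Total = 30×15 + 27×25 + 24×20 + 21×55 + 19×25 = 3235.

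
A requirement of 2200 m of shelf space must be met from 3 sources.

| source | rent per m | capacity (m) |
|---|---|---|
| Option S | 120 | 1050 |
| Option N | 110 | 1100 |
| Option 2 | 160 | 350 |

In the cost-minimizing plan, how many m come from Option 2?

Cheapest first:
Option N at 110: take all 1100 m ; 1100 still needed.
Option S (120): use full 1050 ; 50 m to go.
Option 2 (160): take the remaining 50 ; done.

50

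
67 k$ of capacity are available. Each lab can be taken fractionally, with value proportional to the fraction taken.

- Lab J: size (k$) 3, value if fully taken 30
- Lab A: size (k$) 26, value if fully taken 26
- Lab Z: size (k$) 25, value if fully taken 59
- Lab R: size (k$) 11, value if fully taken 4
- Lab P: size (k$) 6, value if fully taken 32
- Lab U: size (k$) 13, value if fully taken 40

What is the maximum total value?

181

Best value per unit of size first: Lab J 30/3≈10, Lab P 32/6≈5.33, Lab U 40/13≈3.08, Lab Z 59/25≈2.36, Lab A 26/26≈1, Lab R 4/11≈0.364.
Lab J: take in full, 3 k$ for value 30 → 64 left.
Lab P: take in full, 6 k$ for value 32 → 58 left.
Lab U: take in full, 13 k$ for value 40 → 45 left.
Lab Z: take in full, 25 k$ for value 59 → 20 left.
Fill the last 20 k$ with part of Lab A: 20/26 of it earns 20.
Total value = 181.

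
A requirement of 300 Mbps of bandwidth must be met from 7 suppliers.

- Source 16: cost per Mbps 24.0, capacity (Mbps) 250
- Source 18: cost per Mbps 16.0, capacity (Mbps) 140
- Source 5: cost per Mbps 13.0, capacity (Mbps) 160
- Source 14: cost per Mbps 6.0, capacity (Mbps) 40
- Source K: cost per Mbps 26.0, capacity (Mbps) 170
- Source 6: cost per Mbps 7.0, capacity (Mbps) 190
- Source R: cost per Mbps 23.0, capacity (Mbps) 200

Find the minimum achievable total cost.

Cheapest first:
Take 40 from Source 14 at 6.0 — need 260 more.
Source 6 at 7.0: take all 190 Mbps — 70 still needed.
Source 5 at 13.0: take 70 of its 160 — requirement met.
Source 18, Source R, Source 16, Source K: unused.
Cost = 40×6.0 + 190×7.0 + 70×13.0 = 2480.

2480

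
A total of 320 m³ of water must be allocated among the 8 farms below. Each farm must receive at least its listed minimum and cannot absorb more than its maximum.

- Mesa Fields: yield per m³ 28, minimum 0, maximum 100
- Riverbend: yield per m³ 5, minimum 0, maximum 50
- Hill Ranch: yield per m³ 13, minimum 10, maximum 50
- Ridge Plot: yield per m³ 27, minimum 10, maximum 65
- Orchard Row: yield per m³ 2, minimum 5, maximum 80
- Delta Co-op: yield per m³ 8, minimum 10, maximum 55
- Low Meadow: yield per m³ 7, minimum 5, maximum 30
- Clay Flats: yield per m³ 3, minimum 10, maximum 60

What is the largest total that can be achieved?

Meeting every minimum uses 0+0+10+10+5+10+5+10 = 50 m³, leaving 270.
Rank by yield per m³: Mesa Fields 28 > Ridge Plot 27 > Hill Ranch 13 > Delta Co-op 8 > Low Meadow 7 > Riverbend 5 > Clay Flats 3 > Orchard Row 2.
Mesa Fields: +100 to 100 (cap) — 170 left.
Ridge Plot: +55 to 65 (cap) — 115 left.
Hill Ranch takes 40 more to reach its cap of 50 — 75 left.
Give Delta Co-op 45 more to hit its cap of 55 — 30 left.
Low Meadow takes 25 more to reach its cap of 30 — 5 left.
Only 5 left; Riverbend takes them to reach 5.
Total = 28×100 + 5×5 + 13×50 + 27×65 + 2×5 + 8×55 + 7×30 + 3×10 = 5920.

5920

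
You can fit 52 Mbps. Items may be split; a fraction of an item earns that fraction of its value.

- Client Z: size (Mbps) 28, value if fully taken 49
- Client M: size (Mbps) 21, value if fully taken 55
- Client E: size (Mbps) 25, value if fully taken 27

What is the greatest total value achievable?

107.24

Rank by value-to-size ratio: Client M 55/21≈2.62, Client Z 49/28≈1.75, Client E 27/25≈1.08.
Client M: take in full, 21 Mbps for value 55 → 31 left.
All 28 Mbps of Client Z fit (value 49) → 3 remain.
Only 3 Mbps remain; take 3/25 of Client E for value 27×3/25 = 3.24.
Total value = 107.24.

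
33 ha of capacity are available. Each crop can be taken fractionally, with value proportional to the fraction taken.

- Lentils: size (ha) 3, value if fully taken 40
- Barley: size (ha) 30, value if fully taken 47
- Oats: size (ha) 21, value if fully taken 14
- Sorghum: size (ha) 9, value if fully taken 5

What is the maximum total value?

87

Rank by value-to-size ratio: Lentils 40/3≈13.3, Barley 47/30≈1.57, Oats 14/21≈0.667, Sorghum 5/9≈0.556.
All 3 ha of Lentils fit (value 40) — 30 remain.
Take all of Barley (30 ha, value 47) — 0 ha left.
Total value = 87.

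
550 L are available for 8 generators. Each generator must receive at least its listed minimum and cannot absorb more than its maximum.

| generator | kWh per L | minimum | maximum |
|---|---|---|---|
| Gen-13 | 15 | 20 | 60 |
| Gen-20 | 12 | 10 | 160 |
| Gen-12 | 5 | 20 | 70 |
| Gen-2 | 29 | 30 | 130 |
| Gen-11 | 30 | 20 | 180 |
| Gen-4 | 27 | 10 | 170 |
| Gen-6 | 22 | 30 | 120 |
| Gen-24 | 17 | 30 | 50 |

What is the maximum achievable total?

Meeting every minimum uses 20+10+20+30+20+10+30+30 = 170 L, leaving 380.
Order the generators by kWh per L: Gen-11 30 > Gen-2 29 > Gen-4 27 > Gen-6 22 > Gen-24 17 > Gen-13 15 > Gen-20 12 > Gen-12 5.
Give Gen-11 160 more to hit its cap of 180 ; 220 left.
Give Gen-2 100 more to hit its cap of 130 ; 120 left.
Gen-4 has room for 160 more but only 120 remain, so it gets 130.
Total = 15×20 + 12×10 + 5×20 + 29×130 + 30×180 + 27×130 + 22×30 + 17×30 = 14370.

14370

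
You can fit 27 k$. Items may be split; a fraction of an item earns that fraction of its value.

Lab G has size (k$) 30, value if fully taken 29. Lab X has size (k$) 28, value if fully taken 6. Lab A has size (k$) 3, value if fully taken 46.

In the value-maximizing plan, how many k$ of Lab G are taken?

Sort by value density: Lab A 46/3≈15.3, Lab G 29/30≈0.967, Lab X 6/28≈0.214.
Lab A: take in full, 3 k$ for value 46 ; 24 left.
24 k$ left: a 24/30 share of Lab G gives 29×24/30 = 23.2.

24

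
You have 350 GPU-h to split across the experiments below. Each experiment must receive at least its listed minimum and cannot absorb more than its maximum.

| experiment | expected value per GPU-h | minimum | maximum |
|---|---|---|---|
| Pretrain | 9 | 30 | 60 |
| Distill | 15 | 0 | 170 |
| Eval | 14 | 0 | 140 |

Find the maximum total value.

4870

Meeting every minimum uses 30+0+0 = 30 GPU-h, leaving 320.
Order the experiments by expected value per GPU-h: Distill 15 > Eval 14 > Pretrain 9.
Give Distill 170 more to hit its cap of 170 → 150 left.
Eval: +140 to 140 (cap) → 10 left.
Only 10 left; Pretrain takes them to reach 40.
Total = 9×40 + 15×170 + 14×140 = 4870.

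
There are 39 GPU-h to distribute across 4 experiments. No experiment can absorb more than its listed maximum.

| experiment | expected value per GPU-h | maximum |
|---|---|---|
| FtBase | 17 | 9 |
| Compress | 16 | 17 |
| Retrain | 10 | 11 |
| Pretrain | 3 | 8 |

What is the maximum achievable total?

Order the experiments by expected value per GPU-h: FtBase 17 > Compress 16 > Retrain 10 > Pretrain 3.
Give FtBase 9 to hit its cap of 9 → 30 left.
Compress: +17 to 17 (cap) → 13 left.
Retrain: +11 to 11 (cap) → 2 left.
Pretrain: +2 (room for 8) → 2. Pool exhausted.
Total = 17×9 + 16×17 + 10×11 + 3×2 = 541.

541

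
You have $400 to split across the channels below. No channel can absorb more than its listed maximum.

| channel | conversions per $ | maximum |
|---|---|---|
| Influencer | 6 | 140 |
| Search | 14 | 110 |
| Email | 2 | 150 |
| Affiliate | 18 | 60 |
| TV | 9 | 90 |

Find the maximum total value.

4270

Order the channels by conversions per $: Affiliate 18 > Search 14 > TV 9 > Influencer 6 > Email 2.
Affiliate: +60 to 60 (cap) → 340 left.
Give Search 110 to hit its cap of 110 → 230 left.
TV takes 90 to reach its cap of 90 → 140 left.
Influencer: +140 to 140 (cap) → 0 left.
Total = 6×140 + 14×110 + 18×60 + 9×90 = 4270.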